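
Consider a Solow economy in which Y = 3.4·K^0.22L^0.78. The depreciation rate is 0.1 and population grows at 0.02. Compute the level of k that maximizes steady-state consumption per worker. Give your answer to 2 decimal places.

Capital per worker breaks even when investment replaces (n + δ)·k; here n + δ = 0.12.
Maximizing c = f(k) − (n+δ)·k gives f'(k) = n+δ, i.e. 0.22·3.4·k^(0.22−1) = 0.12, so k_gold = (0.22·3.4/0.12)^(1/0.78) ≈ 10.4441.

k_gold ≈ 10.44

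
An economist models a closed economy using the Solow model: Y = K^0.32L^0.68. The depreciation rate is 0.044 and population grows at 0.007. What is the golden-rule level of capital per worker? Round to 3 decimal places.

k_gold ≈ 14.891

The effective depreciation rate is n + δ = 0.007 + 0.044 = 0.051.
Setting f'(k) = n+δ gives 0.32·k^(0.32−1) = 0.051, hence k_gold = (0.32/0.051)^(1/0.68) ≈ 14.8906.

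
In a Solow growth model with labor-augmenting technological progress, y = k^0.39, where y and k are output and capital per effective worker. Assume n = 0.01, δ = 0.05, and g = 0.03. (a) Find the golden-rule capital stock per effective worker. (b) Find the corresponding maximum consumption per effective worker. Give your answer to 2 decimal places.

(a) k_gold ≈ 11.07; (b) c_gold ≈ 1.56

Break-even investment rate: n + g + δ = 0.01 + 0.03 + 0.05 = 0.09.
Setting f'(k) = n+g+δ gives 0.39·k^(0.39−1) = 0.09, hence k_gold = (0.39/0.09)^(1/0.61) ≈ 11.0655.
y_gold = 11.0655^0.39 ≈ 2.5536; c_gold = y_gold − 0.09·k_gold ≈ 1.5577.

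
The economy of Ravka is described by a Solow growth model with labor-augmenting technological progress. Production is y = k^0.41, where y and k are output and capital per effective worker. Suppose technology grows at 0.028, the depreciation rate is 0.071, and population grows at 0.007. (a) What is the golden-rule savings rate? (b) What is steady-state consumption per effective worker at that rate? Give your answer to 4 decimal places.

Capital per effective worker breaks even when investment replaces (n + g + δ)·k; here n + g + δ = 0.106.
For Cobb-Douglas, s_gold equals capital's share: s_gold = 0.41.
Maximizing c = f(k) − (n+g+δ)·k gives f'(k) = n+g+δ, i.e. 0.41·k^(0.41−1) = 0.106, so k_gold = (0.41/0.106)^(1/0.59) ≈ 9.9021.
y_gold = 9.9021^0.41 ≈ 2.5600; c_gold = (1−0.41)·y_gold ≈ 1.5104.

(a) s_gold = 0.4100; (b) c_gold ≈ 1.5104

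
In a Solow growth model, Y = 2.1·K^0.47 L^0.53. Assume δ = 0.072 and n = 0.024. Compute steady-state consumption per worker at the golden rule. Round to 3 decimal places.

Break-even investment rate: n + δ = 0.024 + 0.072 = 0.096.
Setting f'(k) = n+δ gives 0.47·2.1·k^(0.47−1) = 0.096, hence k_gold = (0.47·2.1/0.096)^(1/0.53) ≈ 81.1934.
y_gold = 2.1·81.1934^0.47 ≈ 16.5842.
c_gold = y_gold − (n+δ)·k_gold = 16.5842 − 0.096·81.1934 ≈ 8.7896.

c_gold ≈ 8.790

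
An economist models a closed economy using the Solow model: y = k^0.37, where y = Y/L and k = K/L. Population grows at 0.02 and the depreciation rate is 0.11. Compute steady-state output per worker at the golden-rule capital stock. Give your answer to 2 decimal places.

y_gold ≈ 1.85

The effective depreciation rate is n + δ = 0.02 + 0.11 = 0.13.
At the golden rule the marginal product of capital equals n+δ: 0.37·k^(0.37−1) = 0.13. Solving, k_gold = (0.37/0.13)^(1/0.63) ≈ 5.2607.
Output: y_gold = k_gold^0.37 = 5.2607^0.37 ≈ 1.8484.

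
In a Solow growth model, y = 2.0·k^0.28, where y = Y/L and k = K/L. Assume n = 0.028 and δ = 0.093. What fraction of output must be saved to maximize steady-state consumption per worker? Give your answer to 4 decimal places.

Break-even investment rate: n + δ = 0.028 + 0.093 = 0.121.
At the golden rule MPK = n+δ, and in any Cobb-Douglas steady state s = (n+δ)·k/y = MPK·k/y = capital's share 0.28.

s_gold = 0.2800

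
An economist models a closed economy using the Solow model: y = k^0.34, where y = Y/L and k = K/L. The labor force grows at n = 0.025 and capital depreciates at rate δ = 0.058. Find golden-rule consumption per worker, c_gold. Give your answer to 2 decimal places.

c_gold ≈ 1.36

n + δ = 0.025 + 0.058 = 0.083.
Golden rule sets MPK = n+δ: 0.34·k^(0.34−1) = 0.083, so k_gold = (0.34/0.083)^(1/0.66) ≈ 8.4699.
y_gold = 8.4699^0.34 ≈ 2.0677.
c_gold = y_gold − (n+δ)·k_gold = 2.0677 − 0.083·8.4699 ≈ 1.3647.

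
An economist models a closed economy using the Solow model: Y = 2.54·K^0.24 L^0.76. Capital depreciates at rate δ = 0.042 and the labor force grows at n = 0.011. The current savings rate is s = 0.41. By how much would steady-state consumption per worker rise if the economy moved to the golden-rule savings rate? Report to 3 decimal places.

Δc ≈ 0.337

Break-even investment rate: n + δ = 0.011 + 0.042 = 0.053.
Current steady state (s = 0.41): k* = (0.41·2.54/0.053)^(1/0.76) ≈ 50.3229, y* = 2.54·50.3229^0.24 ≈ 6.5052, c* = (1−0.41)·6.5052 ≈ 3.8380.
Golden rule sets MPK = n+δ: 0.24·2.54·k^(0.24−1) = 0.053, so k_gold = (0.24·2.54/0.053)^(1/0.76) ≈ 24.8742.
y_gold = 2.54·24.8742^0.24 ≈ 5.4930, c_gold = y_gold − 0.053·k_gold ≈ 4.1747.
Gain: Δc = 4.1747 − 3.8380 ≈ 0.3367.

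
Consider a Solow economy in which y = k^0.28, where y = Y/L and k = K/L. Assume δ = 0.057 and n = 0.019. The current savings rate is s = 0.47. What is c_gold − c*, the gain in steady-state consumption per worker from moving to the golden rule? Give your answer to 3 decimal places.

Break-even investment rate: n + δ = 0.019 + 0.057 = 0.076.
Current steady state (s = 0.47): k* = (0.47/0.076)^(1/0.72) ≈ 12.5605, y* = 12.5605^0.28 ≈ 2.0311, c* = (1−0.47)·2.0311 ≈ 1.0765.
Golden rule sets MPK = n+δ: 0.28·k^(0.28−1) = 0.076, so k_gold = (0.28/0.076)^(1/0.72) ≈ 6.1177.
y_gold = 6.1177^0.28 ≈ 1.6605, c_gold = y_gold − 0.076·k_gold ≈ 1.1956.
Gain: Δc = 1.1956 − 1.0765 ≈ 0.1191.

Δc ≈ 0.119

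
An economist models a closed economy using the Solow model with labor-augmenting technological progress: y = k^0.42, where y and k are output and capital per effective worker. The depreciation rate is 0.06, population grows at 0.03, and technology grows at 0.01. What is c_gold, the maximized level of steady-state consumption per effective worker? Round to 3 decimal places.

c_gold ≈ 1.640

The effective depreciation rate is n + g + δ = 0.03 + 0.01 + 0.06 = 0.1.
Setting f'(k) = n+g+δ gives 0.42·k^(0.42−1) = 0.1, hence k_gold = (0.42/0.1)^(1/0.58) ≈ 11.8732.
y_gold = 11.8732^0.42 ≈ 2.8270.
c_gold = y_gold − (n+g+δ)·k_gold = 2.8270 − 0.1·11.8732 ≈ 1.6396.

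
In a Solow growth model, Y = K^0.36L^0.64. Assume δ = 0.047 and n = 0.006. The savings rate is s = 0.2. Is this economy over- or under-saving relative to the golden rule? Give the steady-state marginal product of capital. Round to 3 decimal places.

Break-even investment rate: n + δ = 0.006 + 0.047 = 0.053.
Steady-state k*: s·k^0.36 = 0.053·k gives k* = (0.2/0.053)^(1/0.64) ≈ 7.9649.
MPK = 0.36·7.9649^(-0.64) ≈ 0.0954.
MPK > n+δ = 0.053, so the economy is dynamically efficient (under-saving).

under-saving; MPK ≈ 0.095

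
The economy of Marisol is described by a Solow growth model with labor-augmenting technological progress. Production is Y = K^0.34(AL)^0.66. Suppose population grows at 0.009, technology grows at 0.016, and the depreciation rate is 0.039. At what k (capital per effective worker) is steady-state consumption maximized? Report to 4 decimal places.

Break-even investment rate: n + g + δ = 0.009 + 0.016 + 0.039 = 0.064.
At the golden rule the marginal product of capital equals n+g+δ: 0.34·k^(0.34−1) = 0.064. Solving, k_gold = (0.34/0.064)^(1/0.66) ≈ 12.5585.

k_gold ≈ 12.5585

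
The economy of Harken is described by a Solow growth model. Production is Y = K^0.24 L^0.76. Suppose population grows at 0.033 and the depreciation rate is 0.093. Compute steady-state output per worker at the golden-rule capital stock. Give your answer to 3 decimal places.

Break-even investment rate: n + δ = 0.033 + 0.093 = 0.126.
Maximizing c = f(k) − (n+δ)·k gives f'(k) = n+δ, i.e. 0.24·k^(0.24−1) = 0.126, so k_gold = (0.24/0.126)^(1/0.76) ≈ 2.3346.
Output: y_gold = k_gold^0.24 = 2.3346^0.24 ≈ 1.2257.

y_gold ≈ 1.226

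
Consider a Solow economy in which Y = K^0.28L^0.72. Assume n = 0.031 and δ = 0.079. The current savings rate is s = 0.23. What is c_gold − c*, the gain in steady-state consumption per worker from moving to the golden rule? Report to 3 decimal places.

Capital per worker breaks even when investment replaces (n + δ)·k; here n + δ = 0.11.
Current steady state (s = 0.23): k* = (0.23/0.11)^(1/0.72) ≈ 2.7855, y* = 2.7855^0.28 ≈ 1.3322, c* = (1−0.23)·1.3322 ≈ 1.0258.
Maximizing c = f(k) − (n+δ)·k gives f'(k) = n+δ, i.e. 0.28·k^(0.28−1) = 0.11, so k_gold = (0.28/0.11)^(1/0.72) ≈ 3.6607.
y_gold = 3.6607^0.28 ≈ 1.4381, c_gold = y_gold − 0.11·k_gold ≈ 1.0355.
Gain: Δc = 1.0355 − 1.0258 ≈ 0.0096.

Δc ≈ 0.010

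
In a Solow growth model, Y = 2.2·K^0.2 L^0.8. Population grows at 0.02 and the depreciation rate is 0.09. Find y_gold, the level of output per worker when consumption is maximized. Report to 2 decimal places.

y_gold ≈ 3.11

The effective depreciation rate is n + δ = 0.02 + 0.09 = 0.11.
At the golden rule the marginal product of capital equals n+δ: 0.2·2.2·k^(0.2−1) = 0.11. Solving, k_gold = (0.2·2.2/0.11)^(1/0.8) ≈ 5.6569.
Output: y_gold = 2.2·k_gold^0.2 = 2.2·5.6569^0.2 ≈ 3.1113.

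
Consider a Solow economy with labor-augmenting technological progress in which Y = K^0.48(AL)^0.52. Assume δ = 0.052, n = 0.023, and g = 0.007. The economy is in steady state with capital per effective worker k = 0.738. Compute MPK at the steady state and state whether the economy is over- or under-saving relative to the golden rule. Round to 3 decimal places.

Capital per effective worker breaks even when investment replaces (n + g + δ)·k; here n + g + δ = 0.082.
MPK = 0.48·k^(0.48−1) = 0.48·0.738^(-0.52) ≈ 0.5621.
MPK > 0.082, so the economy is dynamically efficient (under-saving).

under-saving; MPK ≈ 0.562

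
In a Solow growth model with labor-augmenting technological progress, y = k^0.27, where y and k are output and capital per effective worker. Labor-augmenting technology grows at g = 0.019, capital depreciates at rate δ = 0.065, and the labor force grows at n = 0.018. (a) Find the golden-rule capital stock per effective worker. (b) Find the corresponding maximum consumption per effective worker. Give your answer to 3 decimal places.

(a) k_gold ≈ 3.794; (b) c_gold ≈ 1.046

Break-even investment rate: n + g + δ = 0.018 + 0.019 + 0.065 = 0.102.
Setting f'(k) = n+g+δ gives 0.27·k^(0.27−1) = 0.102, hence k_gold = (0.27/0.102)^(1/0.73) ≈ 3.7943.
y_gold = 3.7943^0.27 ≈ 1.4334; c_gold = y_gold − 0.102·k_gold ≈ 1.0464.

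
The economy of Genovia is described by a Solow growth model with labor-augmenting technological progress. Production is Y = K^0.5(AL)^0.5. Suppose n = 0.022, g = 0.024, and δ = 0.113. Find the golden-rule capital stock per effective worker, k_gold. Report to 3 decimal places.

Capital per effective worker breaks even when investment replaces (n + g + δ)·k; here n + g + δ = 0.159.
Maximizing c = f(k) − (n+g+δ)·k gives f'(k) = n+g+δ, i.e. 0.5·k^(0.5−1) = 0.159, so k_gold = (0.5/0.159)^(1/0.5) ≈ 9.8888.

k_gold ≈ 9.889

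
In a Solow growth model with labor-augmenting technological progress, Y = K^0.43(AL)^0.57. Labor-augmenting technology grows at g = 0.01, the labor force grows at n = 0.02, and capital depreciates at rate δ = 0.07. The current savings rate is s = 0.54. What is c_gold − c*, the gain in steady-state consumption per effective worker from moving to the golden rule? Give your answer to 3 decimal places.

Δc ≈ 0.071

n + g + δ = 0.02 + 0.01 + 0.07 = 0.1.
Current steady state (s = 0.54): k* = (0.54/0.1)^(1/0.57) ≈ 19.2709, y* = 19.2709^0.43 ≈ 3.5687, c* = (1−0.54)·3.5687 ≈ 1.6416.
Maximizing c = f(k) − (n+g+δ)·k gives f'(k) = n+g+δ, i.e. 0.43·k^(0.43−1) = 0.1, so k_gold = (0.43/0.1)^(1/0.57) ≈ 12.9225.
y_gold = 12.9225^0.43 ≈ 3.0052, c_gold = y_gold − 0.1·k_gold ≈ 1.7130.
Gain: Δc = 1.7130 − 1.6416 ≈ 0.0714.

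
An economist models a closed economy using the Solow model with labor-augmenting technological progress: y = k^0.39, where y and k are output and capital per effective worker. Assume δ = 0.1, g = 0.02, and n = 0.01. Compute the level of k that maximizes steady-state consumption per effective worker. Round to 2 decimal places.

Capital per effective worker breaks even when investment replaces (n + g + δ)·k; here n + g + δ = 0.13.
At the golden rule the marginal product of capital equals n+g+δ: 0.39·k^(0.39−1) = 0.13. Solving, k_gold = (0.39/0.13)^(1/0.61) ≈ 6.0557.

k_gold ≈ 6.06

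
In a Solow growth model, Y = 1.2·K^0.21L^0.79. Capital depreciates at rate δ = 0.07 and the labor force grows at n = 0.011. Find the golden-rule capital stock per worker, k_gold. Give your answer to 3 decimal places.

Capital per worker breaks even when investment replaces (n + δ)·k; here n + δ = 0.081.
Maximizing c = f(k) − (n+δ)·k gives f'(k) = n+δ, i.e. 0.21·1.2·k^(0.21−1) = 0.081, so k_gold = (0.21·1.2/0.081)^(1/0.79) ≈ 4.2067.

k_gold ≈ 4.207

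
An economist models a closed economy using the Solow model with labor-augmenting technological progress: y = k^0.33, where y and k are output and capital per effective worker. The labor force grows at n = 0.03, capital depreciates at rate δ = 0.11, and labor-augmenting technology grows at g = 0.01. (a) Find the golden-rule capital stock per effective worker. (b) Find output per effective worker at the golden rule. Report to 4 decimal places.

(a) k_gold ≈ 3.2440; (b) y_gold ≈ 1.4745

The effective depreciation rate is n + g + δ = 0.03 + 0.01 + 0.11 = 0.15.
Golden rule sets MPK = n+g+δ: 0.33·k^(0.33−1) = 0.15, so k_gold = (0.33/0.15)^(1/0.67) ≈ 3.2440.
y_gold = 3.2440^0.33 ≈ 1.4745.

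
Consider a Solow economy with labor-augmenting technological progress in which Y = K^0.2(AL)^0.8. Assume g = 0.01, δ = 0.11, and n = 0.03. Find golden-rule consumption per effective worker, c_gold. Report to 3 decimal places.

c_gold ≈ 0.860

n + g + δ = 0.03 + 0.01 + 0.11 = 0.15.
Golden rule sets MPK = n+g+δ: 0.2·k^(0.2−1) = 0.15, so k_gold = (0.2/0.15)^(1/0.8) ≈ 1.4328.
y_gold = 1.4328^0.2 ≈ 1.0746.
c_gold = y_gold − (n+g+δ)·k_gold = 1.0746 − 0.15·1.4328 ≈ 0.8597.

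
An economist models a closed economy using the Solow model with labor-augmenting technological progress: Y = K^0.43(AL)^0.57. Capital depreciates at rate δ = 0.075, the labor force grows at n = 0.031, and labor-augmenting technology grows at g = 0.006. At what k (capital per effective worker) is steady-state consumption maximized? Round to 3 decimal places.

k_gold ≈ 10.593

n + g + δ = 0.031 + 0.006 + 0.075 = 0.112.
At the golden rule the marginal product of capital equals n+g+δ: 0.43·k^(0.43−1) = 0.112. Solving, k_gold = (0.43/0.112)^(1/0.57) ≈ 10.5926.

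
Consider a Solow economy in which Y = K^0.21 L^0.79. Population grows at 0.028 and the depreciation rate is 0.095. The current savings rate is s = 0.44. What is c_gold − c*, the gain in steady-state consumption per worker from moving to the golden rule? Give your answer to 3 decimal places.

Capital per worker breaks even when investment replaces (n + δ)·k; here n + δ = 0.123.
Current steady state (s = 0.44): k* = (0.44/0.123)^(1/0.79) ≈ 5.0199, y* = 5.0199^0.21 ≈ 1.4033, c* = (1−0.44)·1.4033 ≈ 0.7858.
Setting f'(k) = n+δ gives 0.21·k^(0.21−1) = 0.123, hence k_gold = (0.21/0.123)^(1/0.79) ≈ 1.9682.
y_gold = 1.9682^0.21 ≈ 1.1528, c_gold = y_gold − 0.123·k_gold ≈ 0.9107.
Gain: Δc = 0.9107 − 0.7858 ≈ 0.1249.

Δc ≈ 0.125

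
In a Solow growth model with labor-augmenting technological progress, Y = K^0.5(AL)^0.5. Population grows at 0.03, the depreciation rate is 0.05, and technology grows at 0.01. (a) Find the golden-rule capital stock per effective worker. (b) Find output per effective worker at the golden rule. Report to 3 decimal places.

The effective depreciation rate is n + g + δ = 0.03 + 0.01 + 0.05 = 0.09.
Setting f'(k) = n+g+δ gives 0.5·k^(0.5−1) = 0.09, hence k_gold = (0.5/0.09)^(1/0.5) ≈ 30.8642.
y_gold = 30.8642^0.5 ≈ 5.5556.

(a) k_gold ≈ 30.864; (b) y_gold ≈ 5.556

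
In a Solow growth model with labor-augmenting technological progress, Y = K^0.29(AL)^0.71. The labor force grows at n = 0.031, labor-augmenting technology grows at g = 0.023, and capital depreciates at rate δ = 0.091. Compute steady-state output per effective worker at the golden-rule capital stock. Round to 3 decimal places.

y_gold ≈ 1.327

The effective depreciation rate is n + g + δ = 0.031 + 0.023 + 0.091 = 0.145.
Maximizing c = f(k) − (n+g+δ)·k gives f'(k) = n+g+δ, i.e. 0.29·k^(0.29−1) = 0.145, so k_gold = (0.29/0.145)^(1/0.71) ≈ 2.6545.
Output: y_gold = k_gold^0.29 = 2.6545^0.29 ≈ 1.3273.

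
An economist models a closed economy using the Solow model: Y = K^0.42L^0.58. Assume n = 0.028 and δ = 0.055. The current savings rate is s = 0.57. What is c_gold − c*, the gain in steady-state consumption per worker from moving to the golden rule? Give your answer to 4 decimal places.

Δc ≈ 0.1410

Break-even investment rate: n + δ = 0.028 + 0.055 = 0.083.
Current steady state (s = 0.57): k* = (0.57/0.083)^(1/0.58) ≈ 27.7174, y* = 27.7174^0.42 ≈ 4.0360, c* = (1−0.57)·4.0360 ≈ 1.7355.
Golden rule sets MPK = n+δ: 0.42·k^(0.42−1) = 0.083, so k_gold = (0.42/0.083)^(1/0.58) ≈ 16.3715.
y_gold = 16.3715^0.42 ≈ 3.2353, c_gold = y_gold − 0.083·k_gold ≈ 1.8765.
Gain: Δc = 1.8765 − 1.7355 ≈ 0.1410.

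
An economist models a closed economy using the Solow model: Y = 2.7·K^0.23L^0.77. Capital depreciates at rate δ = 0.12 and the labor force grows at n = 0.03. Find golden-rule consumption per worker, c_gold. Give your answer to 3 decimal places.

c_gold ≈ 3.178

Capital per worker breaks even when investment replaces (n + δ)·k; here n + δ = 0.15.
At the golden rule the marginal product of capital equals n+δ: 0.23·2.7·k^(0.23−1) = 0.15. Solving, k_gold = (0.23·2.7/0.15)^(1/0.77) ≈ 6.3285.
y_gold = 2.7·6.3285^0.23 ≈ 4.1273.
c_gold = y_gold − (n+δ)·k_gold = 4.1273 − 0.15·6.3285 ≈ 3.1780.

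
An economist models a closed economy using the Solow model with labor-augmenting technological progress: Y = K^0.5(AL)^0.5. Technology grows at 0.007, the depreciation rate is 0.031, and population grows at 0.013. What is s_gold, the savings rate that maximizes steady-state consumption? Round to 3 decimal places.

s_gold = 0.500

Break-even investment rate: n + g + δ = 0.013 + 0.007 + 0.031 = 0.051.
At the golden rule MPK = n+g+δ, and in any Cobb-Douglas steady state s = (n+g+δ)·k/y = MPK·k/y = capital's share 0.5.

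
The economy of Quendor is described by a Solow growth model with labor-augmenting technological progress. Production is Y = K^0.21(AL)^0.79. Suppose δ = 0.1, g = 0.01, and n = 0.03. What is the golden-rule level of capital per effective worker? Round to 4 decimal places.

n + g + δ = 0.03 + 0.01 + 0.1 = 0.14.
Golden rule sets MPK = n+g+δ: 0.21·k^(0.21−1) = 0.14, so k_gold = (0.21/0.14)^(1/0.79) ≈ 1.6707.

k_gold ≈ 1.6707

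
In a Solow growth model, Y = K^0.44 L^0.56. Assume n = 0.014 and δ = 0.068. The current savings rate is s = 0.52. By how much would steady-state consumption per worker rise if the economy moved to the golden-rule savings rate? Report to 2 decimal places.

Capital per worker breaks even when investment replaces (n + δ)·k; here n + δ = 0.082.
Current steady state (s = 0.52): k* = (0.52/0.082)^(1/0.56) ≈ 27.0696, y* = 27.0696^0.44 ≈ 4.2687, c* = (1−0.52)·4.2687 ≈ 2.0490.
Golden rule sets MPK = n+δ: 0.44·k^(0.44−1) = 0.082, so k_gold = (0.44/0.082)^(1/0.56) ≈ 20.0875.
y_gold = 20.0875^0.44 ≈ 3.7436, c_gold = y_gold − 0.082·k_gold ≈ 2.0964.
Gain: Δc = 2.0964 − 2.0490 ≈ 0.0474.

Δc ≈ 0.05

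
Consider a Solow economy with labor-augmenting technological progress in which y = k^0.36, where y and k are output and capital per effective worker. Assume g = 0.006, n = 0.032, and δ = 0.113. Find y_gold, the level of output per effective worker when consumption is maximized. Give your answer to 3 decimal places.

y_gold ≈ 1.630

n + g + δ = 0.032 + 0.006 + 0.113 = 0.151.
At the golden rule the marginal product of capital equals n+g+δ: 0.36·k^(0.36−1) = 0.151. Solving, k_gold = (0.36/0.151)^(1/0.64) ≈ 3.8866.
Output: y_gold = k_gold^0.36 = 3.8866^0.36 ≈ 1.6302.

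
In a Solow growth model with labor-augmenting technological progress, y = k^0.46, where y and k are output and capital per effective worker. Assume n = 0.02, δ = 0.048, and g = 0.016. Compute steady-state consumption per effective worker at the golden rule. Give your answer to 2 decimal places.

c_gold ≈ 2.30

Capital per effective worker breaks even when investment replaces (n + g + δ)·k; here n + g + δ = 0.084.
Golden rule sets MPK = n+g+δ: 0.46·k^(0.46−1) = 0.084, so k_gold = (0.46/0.084)^(1/0.54) ≈ 23.3106.
y_gold = 23.3106^0.46 ≈ 4.2567.
c_gold = y_gold − (n+g+δ)·k_gold = 4.2567 − 0.084·23.3106 ≈ 2.2986.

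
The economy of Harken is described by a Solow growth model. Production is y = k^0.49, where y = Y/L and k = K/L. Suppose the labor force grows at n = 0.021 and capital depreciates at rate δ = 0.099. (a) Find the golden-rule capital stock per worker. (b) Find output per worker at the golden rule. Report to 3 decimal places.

Break-even investment rate: n + δ = 0.021 + 0.099 = 0.12.
Maximizing c = f(k) − (n+δ)·k gives f'(k) = n+δ, i.e. 0.49·k^(0.49−1) = 0.12, so k_gold = (0.49/0.12)^(1/0.51) ≈ 15.7786.
y_gold = 15.7786^0.49 ≈ 3.8641.

(a) k_gold ≈ 15.779; (b) y_gold ≈ 3.864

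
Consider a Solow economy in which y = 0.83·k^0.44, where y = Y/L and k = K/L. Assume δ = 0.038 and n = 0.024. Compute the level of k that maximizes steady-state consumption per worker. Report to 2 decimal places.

k_gold ≈ 23.73

Capital per worker breaks even when investment replaces (n + δ)·k; here n + δ = 0.062.
Setting f'(k) = n+δ gives 0.44·0.83·k^(0.44−1) = 0.062, hence k_gold = (0.44·0.83/0.062)^(1/0.56) ≈ 23.7273.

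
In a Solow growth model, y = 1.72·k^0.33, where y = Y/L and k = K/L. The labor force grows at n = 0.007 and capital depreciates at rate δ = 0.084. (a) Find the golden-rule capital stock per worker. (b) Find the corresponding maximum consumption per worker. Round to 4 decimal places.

(a) k_gold ≈ 15.3663; (b) c_gold ≈ 2.8390

Capital per worker breaks even when investment replaces (n + δ)·k; here n + δ = 0.091.
At the golden rule the marginal product of capital equals n+δ: 0.33·1.72·k^(0.33−1) = 0.091. Solving, k_gold = (0.33·1.72/0.091)^(1/0.67) ≈ 15.3663.
y_gold = 1.72·15.3663^0.33 ≈ 4.2374; c_gold = y_gold − 0.091·k_gold ≈ 2.8390.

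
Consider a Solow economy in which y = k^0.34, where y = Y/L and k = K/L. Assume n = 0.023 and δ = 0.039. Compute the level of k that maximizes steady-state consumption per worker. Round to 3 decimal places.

k_gold ≈ 13.177

Break-even investment rate: n + δ = 0.023 + 0.039 = 0.062.
Maximizing c = f(k) − (n+δ)·k gives f'(k) = n+δ, i.e. 0.34·k^(0.34−1) = 0.062, so k_gold = (0.34/0.062)^(1/0.66) ≈ 13.1774.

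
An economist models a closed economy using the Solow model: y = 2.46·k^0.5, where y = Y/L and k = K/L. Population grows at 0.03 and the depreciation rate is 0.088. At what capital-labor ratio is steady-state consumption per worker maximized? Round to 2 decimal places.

k_gold ≈ 108.65

Break-even investment rate: n + δ = 0.03 + 0.088 = 0.118.
Maximizing c = f(k) − (n+δ)·k gives f'(k) = n+δ, i.e. 0.5·2.46·k^(0.5−1) = 0.118, so k_gold = (0.5·2.46/0.118)^(1/0.5) ≈ 108.6541.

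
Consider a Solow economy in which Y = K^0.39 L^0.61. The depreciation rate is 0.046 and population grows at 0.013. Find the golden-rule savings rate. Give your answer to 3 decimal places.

s_gold = 0.390

Break-even investment rate: n + δ = 0.013 + 0.046 = 0.059.
At the golden rule MPK = n+δ, and in any Cobb-Douglas steady state s = (n+δ)·k/y = MPK·k/y = capital's share 0.39.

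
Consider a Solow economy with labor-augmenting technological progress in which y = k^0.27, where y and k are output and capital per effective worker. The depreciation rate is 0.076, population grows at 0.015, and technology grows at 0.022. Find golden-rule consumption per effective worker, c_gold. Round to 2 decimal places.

Capital per effective worker breaks even when investment replaces (n + g + δ)·k; here n + g + δ = 0.113.
Setting f'(k) = n+g+δ gives 0.27·k^(0.27−1) = 0.113, hence k_gold = (0.27/0.113)^(1/0.73) ≈ 3.2976.
y_gold = 3.2976^0.27 ≈ 1.3801.
c_gold = y_gold − (n+g+δ)·k_gold = 1.3801 − 0.113·3.2976 ≈ 1.0075.

c_gold ≈ 1.01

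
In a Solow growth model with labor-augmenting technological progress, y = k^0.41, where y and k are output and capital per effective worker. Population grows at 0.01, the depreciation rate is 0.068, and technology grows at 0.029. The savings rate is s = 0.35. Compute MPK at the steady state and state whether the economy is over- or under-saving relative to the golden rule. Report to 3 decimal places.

n + g + δ = 0.01 + 0.029 + 0.068 = 0.107.
Steady-state k*: s·k^0.41 = 0.107·k gives k* = (0.35/0.107)^(1/0.59) ≈ 7.4533.
MPK = 0.41·7.4533^(-0.59) ≈ 0.1253.
MPK > n+g+δ = 0.107, so the economy is dynamically efficient (under-saving).

under-saving; MPK ≈ 0.125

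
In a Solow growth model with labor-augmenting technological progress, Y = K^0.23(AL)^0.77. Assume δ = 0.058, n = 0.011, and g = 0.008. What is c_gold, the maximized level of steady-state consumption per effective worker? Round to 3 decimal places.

The effective depreciation rate is n + g + δ = 0.011 + 0.008 + 0.058 = 0.077.
At the golden rule the marginal product of capital equals n+g+δ: 0.23·k^(0.23−1) = 0.077. Solving, k_gold = (0.23/0.077)^(1/0.77) ≈ 4.1418.
y_gold = 4.1418^0.23 ≈ 1.3866.
c_gold = y_gold − (n+g+δ)·k_gold = 1.3866 − 0.077·4.1418 ≈ 1.0677.

c_gold ≈ 1.068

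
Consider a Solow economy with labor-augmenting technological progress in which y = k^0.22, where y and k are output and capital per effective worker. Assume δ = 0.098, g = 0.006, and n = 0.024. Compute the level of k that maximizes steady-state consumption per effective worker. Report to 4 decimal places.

k_gold ≈ 2.0024

Capital per effective worker breaks even when investment replaces (n + g + δ)·k; here n + g + δ = 0.128.
Maximizing c = f(k) − (n+g+δ)·k gives f'(k) = n+g+δ, i.e. 0.22·k^(0.22−1) = 0.128, so k_gold = (0.22/0.128)^(1/0.78) ≈ 2.0024.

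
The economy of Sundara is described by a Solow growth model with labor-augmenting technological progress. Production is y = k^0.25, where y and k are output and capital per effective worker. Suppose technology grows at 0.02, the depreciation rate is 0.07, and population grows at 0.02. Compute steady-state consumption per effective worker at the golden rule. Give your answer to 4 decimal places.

Break-even investment rate: n + g + δ = 0.02 + 0.02 + 0.07 = 0.11.
Golden rule sets MPK = n+g+δ: 0.25·k^(0.25−1) = 0.11, so k_gold = (0.25/0.11)^(1/0.75) ≈ 2.9881.
y_gold = 2.9881^0.25 ≈ 1.3148.
c_gold = y_gold − (n+g+δ)·k_gold = 1.3148 − 0.11·2.9881 ≈ 0.9861.

c_gold ≈ 0.9861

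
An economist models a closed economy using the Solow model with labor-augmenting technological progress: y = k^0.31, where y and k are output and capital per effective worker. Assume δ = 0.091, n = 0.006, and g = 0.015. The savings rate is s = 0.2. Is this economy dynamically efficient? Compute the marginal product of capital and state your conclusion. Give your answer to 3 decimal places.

Capital per effective worker breaks even when investment replaces (n + g + δ)·k; here n + g + δ = 0.112.
Steady-state k*: s·k^0.31 = 0.112·k gives k* = (0.2/0.112)^(1/0.69) ≈ 2.3171.
MPK = 0.31·2.3171^(-0.69) ≈ 0.1736.
MPK > n+g+δ = 0.112, so the economy is dynamically efficient (under-saving).

dynamically efficient; MPK ≈ 0.174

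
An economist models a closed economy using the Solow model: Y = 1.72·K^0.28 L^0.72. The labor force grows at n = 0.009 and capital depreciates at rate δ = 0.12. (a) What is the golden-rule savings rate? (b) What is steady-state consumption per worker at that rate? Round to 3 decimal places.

(a) s_gold = 0.280; (b) c_gold ≈ 2.067

Break-even investment rate: n + δ = 0.009 + 0.12 = 0.129.
For Cobb-Douglas, s_gold equals capital's share: s_gold = 0.28.
Golden rule sets MPK = n+δ: 0.28·1.72·k^(0.28−1) = 0.129, so k_gold = (0.28·1.72/0.129)^(1/0.72) ≈ 6.2313.
y_gold = 1.72·6.2313^0.28 ≈ 2.8709; c_gold = (1−0.28)·y_gold ≈ 2.0670.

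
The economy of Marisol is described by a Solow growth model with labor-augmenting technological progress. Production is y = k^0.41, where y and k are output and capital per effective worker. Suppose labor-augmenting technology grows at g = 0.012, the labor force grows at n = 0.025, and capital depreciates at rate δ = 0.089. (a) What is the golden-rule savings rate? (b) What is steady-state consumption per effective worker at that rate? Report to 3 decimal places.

The effective depreciation rate is n + g + δ = 0.025 + 0.012 + 0.089 = 0.126.
For Cobb-Douglas, s_gold equals capital's share: s_gold = 0.41.
At the golden rule the marginal product of capital equals n+g+δ: 0.41·k^(0.41−1) = 0.126. Solving, k_gold = (0.41/0.126)^(1/0.59) ≈ 7.3875.
y_gold = 7.3875^0.41 ≈ 2.2703; c_gold = (1−0.41)·y_gold ≈ 1.3395.

(a) s_gold = 0.410; (b) c_gold ≈ 1.339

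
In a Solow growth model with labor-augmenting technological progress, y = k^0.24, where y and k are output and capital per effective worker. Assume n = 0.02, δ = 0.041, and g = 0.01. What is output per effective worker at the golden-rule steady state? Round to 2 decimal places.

The effective depreciation rate is n + g + δ = 0.02 + 0.01 + 0.041 = 0.071.
Setting f'(k) = n+g+δ gives 0.24·k^(0.24−1) = 0.071, hence k_gold = (0.24/0.071)^(1/0.76) ≈ 4.9658.
Output: y_gold = k_gold^0.24 = 4.9658^0.24 ≈ 1.4691.

y_gold ≈ 1.47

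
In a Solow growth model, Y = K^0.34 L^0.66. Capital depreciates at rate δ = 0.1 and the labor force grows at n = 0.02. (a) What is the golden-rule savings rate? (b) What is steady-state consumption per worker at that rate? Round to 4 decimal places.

Capital per worker breaks even when investment replaces (n + δ)·k; here n + δ = 0.12.
For Cobb-Douglas, s_gold equals capital's share: s_gold = 0.34.
Maximizing c = f(k) − (n+δ)·k gives f'(k) = n+δ, i.e. 0.34·k^(0.34−1) = 0.12, so k_gold = (0.34/0.12)^(1/0.66) ≈ 4.8451.
y_gold = 4.8451^0.34 ≈ 1.7100; c_gold = (1−0.34)·y_gold ≈ 1.1286.

(a) s_gold = 0.3400; (b) c_gold ≈ 1.1286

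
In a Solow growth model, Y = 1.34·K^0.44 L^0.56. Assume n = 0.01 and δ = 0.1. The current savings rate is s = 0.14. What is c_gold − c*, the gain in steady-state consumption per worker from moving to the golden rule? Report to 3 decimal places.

Capital per worker breaks even when investment replaces (n + δ)·k; here n + δ = 0.11.
Current steady state (s = 0.14): k* = (0.14·1.34/0.11)^(1/0.56) ≈ 2.5942, y* = 1.34·2.5942^0.44 ≈ 2.0383, c* = (1−0.14)·2.0383 ≈ 1.7529.
Golden rule sets MPK = n+δ: 0.44·1.34·k^(0.44−1) = 0.11, so k_gold = (0.44·1.34/0.11)^(1/0.56) ≈ 20.0484.
y_gold = 1.34·20.0484^0.44 ≈ 5.0121, c_gold = y_gold − 0.11·k_gold ≈ 2.8068.
Gain: Δc = 2.8068 − 1.7529 ≈ 1.0539.

Δc ≈ 1.054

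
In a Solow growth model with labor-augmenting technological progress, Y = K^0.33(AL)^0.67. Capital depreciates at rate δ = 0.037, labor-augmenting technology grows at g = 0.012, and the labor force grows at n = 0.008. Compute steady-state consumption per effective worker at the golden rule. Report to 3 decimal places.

c_gold ≈ 1.591

n + g + δ = 0.008 + 0.012 + 0.037 = 0.057.
Golden rule sets MPK = n+g+δ: 0.33·k^(0.33−1) = 0.057, so k_gold = (0.33/0.057)^(1/0.67) ≈ 13.7489.
y_gold = 13.7489^0.33 ≈ 2.3748.
c_gold = y_gold − (n+g+δ)·k_gold = 2.3748 − 0.057·13.7489 ≈ 1.5911.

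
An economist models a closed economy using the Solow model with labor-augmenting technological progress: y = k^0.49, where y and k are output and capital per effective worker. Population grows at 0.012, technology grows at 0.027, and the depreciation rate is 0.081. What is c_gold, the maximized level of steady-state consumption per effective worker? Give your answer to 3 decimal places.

n + g + δ = 0.012 + 0.027 + 0.081 = 0.12.
At the golden rule the marginal product of capital equals n+g+δ: 0.49·k^(0.49−1) = 0.12. Solving, k_gold = (0.49/0.12)^(1/0.51) ≈ 15.7786.
y_gold = 15.7786^0.49 ≈ 3.8641.
c_gold = y_gold − (n+g+δ)·k_gold = 3.8641 − 0.12·15.7786 ≈ 1.9707.

c_gold ≈ 1.971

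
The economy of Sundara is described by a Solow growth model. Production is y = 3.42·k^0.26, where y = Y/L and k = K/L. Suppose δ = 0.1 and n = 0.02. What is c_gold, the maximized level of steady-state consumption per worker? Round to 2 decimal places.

c_gold ≈ 5.12

Capital per worker breaks even when investment replaces (n + δ)·k; here n + δ = 0.12.
Maximizing c = f(k) − (n+δ)·k gives f'(k) = n+δ, i.e. 0.26·3.42·k^(0.26−1) = 0.12, so k_gold = (0.26·3.42/0.12)^(1/0.74) ≈ 14.9772.
y_gold = 3.42·14.9772^0.26 ≈ 6.9125.
c_gold = y_gold − (n+δ)·k_gold = 6.9125 − 0.12·14.9772 ≈ 5.1153.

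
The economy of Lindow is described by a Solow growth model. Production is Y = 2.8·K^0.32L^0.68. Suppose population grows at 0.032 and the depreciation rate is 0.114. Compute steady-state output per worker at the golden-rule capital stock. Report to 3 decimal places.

Break-even investment rate: n + δ = 0.032 + 0.114 = 0.146.
Golden rule sets MPK = n+δ: 0.32·2.8·k^(0.32−1) = 0.146, so k_gold = (0.32·2.8/0.146)^(1/0.68) ≈ 14.4131.
Output: y_gold = 2.8·k_gold^0.32 = 2.8·14.4131^0.32 ≈ 6.5760.

y_gold ≈ 6.576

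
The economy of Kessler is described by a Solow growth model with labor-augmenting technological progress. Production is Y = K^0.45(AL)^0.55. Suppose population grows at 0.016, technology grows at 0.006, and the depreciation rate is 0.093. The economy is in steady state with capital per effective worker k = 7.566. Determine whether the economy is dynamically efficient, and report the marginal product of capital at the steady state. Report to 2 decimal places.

n + g + δ = 0.016 + 0.006 + 0.093 = 0.115.
MPK = 0.45·k^(0.45−1) = 0.45·7.566^(-0.55) ≈ 0.1479.
MPK > 0.115, so the economy is dynamically efficient (under-saving).

dynamically efficient; MPK ≈ 0.15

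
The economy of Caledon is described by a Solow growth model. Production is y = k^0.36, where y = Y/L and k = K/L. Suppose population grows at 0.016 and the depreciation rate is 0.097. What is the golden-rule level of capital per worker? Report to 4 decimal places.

The effective depreciation rate is n + δ = 0.016 + 0.097 = 0.113.
Golden rule sets MPK = n+δ: 0.36·k^(0.36−1) = 0.113, so k_gold = (0.36/0.113)^(1/0.64) ≈ 6.1135.

k_gold ≈ 6.1135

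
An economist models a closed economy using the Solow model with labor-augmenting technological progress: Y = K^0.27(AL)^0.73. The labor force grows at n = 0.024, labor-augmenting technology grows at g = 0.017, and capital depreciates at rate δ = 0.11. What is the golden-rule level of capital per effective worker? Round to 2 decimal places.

k_gold ≈ 2.22

Capital per effective worker breaks even when investment replaces (n + g + δ)·k; here n + g + δ = 0.151.
Golden rule sets MPK = n+g+δ: 0.27·k^(0.27−1) = 0.151, so k_gold = (0.27/0.151)^(1/0.73) ≈ 2.2168.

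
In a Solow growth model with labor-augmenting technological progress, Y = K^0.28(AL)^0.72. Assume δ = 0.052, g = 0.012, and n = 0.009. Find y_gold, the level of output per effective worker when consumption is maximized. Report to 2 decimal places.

y_gold ≈ 1.69

Break-even investment rate: n + g + δ = 0.009 + 0.012 + 0.052 = 0.073.
Golden rule sets MPK = n+g+δ: 0.28·k^(0.28−1) = 0.073, so k_gold = (0.28/0.073)^(1/0.72) ≈ 6.4697.
Output: y_gold = k_gold^0.28 = 6.4697^0.28 ≈ 1.6867.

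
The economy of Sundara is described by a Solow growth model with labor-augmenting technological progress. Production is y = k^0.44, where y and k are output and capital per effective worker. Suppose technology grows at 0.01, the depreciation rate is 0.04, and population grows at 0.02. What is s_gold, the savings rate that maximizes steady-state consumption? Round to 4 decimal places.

Break-even investment rate: n + g + δ = 0.02 + 0.01 + 0.04 = 0.07.
At the golden rule MPK = n+g+δ, and in any Cobb-Douglas steady state s = (n+g+δ)·k/y = MPK·k/y = capital's share 0.44.

s_gold = 0.4400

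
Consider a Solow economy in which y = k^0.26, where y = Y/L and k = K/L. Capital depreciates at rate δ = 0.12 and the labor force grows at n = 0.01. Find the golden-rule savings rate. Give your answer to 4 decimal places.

s_gold = 0.2600

The effective depreciation rate is n + δ = 0.01 + 0.12 = 0.13.
At the golden rule MPK = n+δ, and in any Cobb-Douglas steady state s = (n+δ)·k/y = MPK·k/y = capital's share 0.26.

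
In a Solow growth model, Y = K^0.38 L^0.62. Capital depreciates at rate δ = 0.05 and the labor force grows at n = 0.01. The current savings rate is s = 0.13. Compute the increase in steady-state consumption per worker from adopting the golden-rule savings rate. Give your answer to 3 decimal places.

n + δ = 0.01 + 0.05 = 0.06.
Current steady state (s = 0.13): k* = (0.13/0.06)^(1/0.62) ≈ 3.4802, y* = 3.4802^0.38 ≈ 1.6062, c* = (1−0.13)·1.6062 ≈ 1.3974.
Setting f'(k) = n+δ gives 0.38·k^(0.38−1) = 0.06, hence k_gold = (0.38/0.06)^(1/0.62) ≈ 19.6316.
y_gold = 19.6316^0.38 ≈ 3.0997, c_gold = y_gold − 0.06·k_gold ≈ 1.9218.
Gain: Δc = 1.9218 − 1.3974 ≈ 0.5244.

Δc ≈ 0.524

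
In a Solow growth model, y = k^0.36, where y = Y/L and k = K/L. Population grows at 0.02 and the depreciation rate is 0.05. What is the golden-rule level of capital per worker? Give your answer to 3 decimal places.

k_gold ≈ 12.920

Break-even investment rate: n + δ = 0.02 + 0.05 = 0.07.
Setting f'(k) = n+δ gives 0.36·k^(0.36−1) = 0.07, hence k_gold = (0.36/0.07)^(1/0.64) ≈ 12.9198.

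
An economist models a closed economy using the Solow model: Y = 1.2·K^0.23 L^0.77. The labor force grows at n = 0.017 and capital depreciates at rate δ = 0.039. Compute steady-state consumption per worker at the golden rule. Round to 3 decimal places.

c_gold ≈ 1.488

The effective depreciation rate is n + δ = 0.017 + 0.039 = 0.056.
Golden rule sets MPK = n+δ: 0.23·1.2·k^(0.23−1) = 0.056, so k_gold = (0.23·1.2/0.056)^(1/0.77) ≈ 7.9367.
y_gold = 1.2·7.9367^0.23 ≈ 1.9324.
c_gold = y_gold − (n+δ)·k_gold = 1.9324 − 0.056·7.9367 ≈ 1.4880.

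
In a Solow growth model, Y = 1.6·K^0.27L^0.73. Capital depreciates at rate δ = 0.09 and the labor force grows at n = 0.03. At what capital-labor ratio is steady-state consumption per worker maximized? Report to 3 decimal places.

k_gold ≈ 5.782

Capital per worker breaks even when investment replaces (n + δ)·k; here n + δ = 0.12.
Golden rule sets MPK = n+δ: 0.27·1.6·k^(0.27−1) = 0.12, so k_gold = (0.27·1.6/0.12)^(1/0.73) ≈ 5.7817.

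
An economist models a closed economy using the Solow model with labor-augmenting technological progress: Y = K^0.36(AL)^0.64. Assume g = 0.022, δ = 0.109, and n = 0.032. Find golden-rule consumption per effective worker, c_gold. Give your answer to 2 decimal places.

c_gold ≈ 1.00

Break-even investment rate: n + g + δ = 0.032 + 0.022 + 0.109 = 0.163.
Setting f'(k) = n+g+δ gives 0.36·k^(0.36−1) = 0.163, hence k_gold = (0.36/0.163)^(1/0.64) ≈ 3.4489.
y_gold = 3.4489^0.36 ≈ 1.5616.
c_gold = y_gold − (n+g+δ)·k_gold = 1.5616 − 0.163·3.4489 ≈ 0.9994.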